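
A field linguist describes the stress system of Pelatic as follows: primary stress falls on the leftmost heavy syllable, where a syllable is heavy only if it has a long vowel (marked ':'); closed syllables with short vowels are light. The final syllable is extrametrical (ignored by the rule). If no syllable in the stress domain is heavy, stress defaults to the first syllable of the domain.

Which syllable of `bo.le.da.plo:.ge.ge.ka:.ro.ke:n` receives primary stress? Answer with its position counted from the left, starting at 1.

The final syllable (9, ke:n) is extrametrical; the stress domain is syllables 1–8.
Weights: 1 bo L, 2 le L, 3 da L, 4 plo: H, 5 ge L, 6 ge L, 7 ka: H, 8 ro L.
Heavy syllables in the domain: 4, 7. The leftmost is syllable 4 (plo:).
Primary stress: syllable 4 → bo.le.da.ˈplo:.ge.ge.ka:.ro.ke:n.

4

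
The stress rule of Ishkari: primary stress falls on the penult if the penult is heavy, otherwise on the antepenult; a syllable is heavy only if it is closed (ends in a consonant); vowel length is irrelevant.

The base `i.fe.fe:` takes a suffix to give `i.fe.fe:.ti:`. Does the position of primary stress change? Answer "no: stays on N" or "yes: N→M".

yes: 1→2

Base `i.fe.fe:` (3 syllables):
  Weights: 1 i L, 2 fe L, 3 fe: L.
  The penult (syllable 2, fe) is light, so stress falls on the antepenult (syllable 1, i).
  → primary stress on syllable 1.
Suffixed `i.fe.fe:.ti:` (4 syllables):
  Weights: 2 fe L, 3 fe: L, 4 ti: L.
  The penult (syllable 3, fe:) is light, so stress falls on the antepenult (syllable 2, fe).
  → primary stress on syllable 2.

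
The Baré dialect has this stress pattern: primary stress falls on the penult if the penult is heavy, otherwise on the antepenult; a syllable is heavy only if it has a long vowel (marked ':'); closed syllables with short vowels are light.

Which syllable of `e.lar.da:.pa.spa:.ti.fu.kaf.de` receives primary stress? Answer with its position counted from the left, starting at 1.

7

Weights: 7 fu L, 8 kaf L, 9 de L.
The penult (syllable 8, kaf) is light, so stress falls on the antepenult (syllable 7, fu).
Primary stress: syllable 7 → e.lar.da:.pa.spa:.ti.ˈfu.kaf.de.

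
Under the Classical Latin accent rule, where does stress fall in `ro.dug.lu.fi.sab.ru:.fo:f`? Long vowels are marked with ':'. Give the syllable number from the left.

6

Classical Latin: stress the penult if heavy (long vowel or closed), else the antepenult.
Weights: 5 sab H, 6 ru: H, 7 fo:f H.
The penult (syllable 6, ru:) is heavy, so it takes stress.
Stress on syllable 6: ro.dug.lu.fi.sab.ˈru:.fo:f.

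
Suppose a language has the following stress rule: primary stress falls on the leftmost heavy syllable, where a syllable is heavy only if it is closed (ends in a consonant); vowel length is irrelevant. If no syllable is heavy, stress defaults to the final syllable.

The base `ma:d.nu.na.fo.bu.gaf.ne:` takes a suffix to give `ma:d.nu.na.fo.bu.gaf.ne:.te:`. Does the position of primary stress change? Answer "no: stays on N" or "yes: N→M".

Base `ma:d.nu.na.fo.bu.gaf.ne:` (7 syllables):
  Weights: 1 ma:d H, 2 nu L, 3 na L, 4 fo L, 5 bu L, 6 gaf H, 7 ne: L.
  Heavy syllables in the domain: 1, 6. The leftmost is syllable 1 (ma:d).
  → primary stress on syllable 1.
Suffixed `ma:d.nu.na.fo.bu.gaf.ne:.te:` (8 syllables):
  Weights: 1 ma:d H, 2 nu L, 3 na L, 4 fo L, 5 bu L, 6 gaf H, 7 ne: L, 8 te: L.
  Heavy syllables in the domain: 1, 6. The leftmost is syllable 1 (ma:d).
  → primary stress on syllable 1.

no: stays on 1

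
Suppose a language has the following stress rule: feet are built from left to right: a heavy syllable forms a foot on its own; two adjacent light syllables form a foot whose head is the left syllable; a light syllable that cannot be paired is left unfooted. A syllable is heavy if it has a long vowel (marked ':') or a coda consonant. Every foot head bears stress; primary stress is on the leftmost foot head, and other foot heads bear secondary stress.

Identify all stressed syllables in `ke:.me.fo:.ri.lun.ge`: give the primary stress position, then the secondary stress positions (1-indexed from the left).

primary 1, secondary 3, 5

Weights: 1 ke: H, 2 me L, 3 fo: H, 4 ri L, 5 lun H, 6 ge L.
Parse left to right (heavy = foot alone; LL = one foot; stranded L unfooted): (ˈke:) me (ˈfo:) ri (ˈlun) ge.
Foot heads: 1, 3, 5.
Primary stress on the leftmost head = syllable 1.
Secondary stress on 3, 5: ˈke:.me.ˌfo:.ri.ˌlun.ge.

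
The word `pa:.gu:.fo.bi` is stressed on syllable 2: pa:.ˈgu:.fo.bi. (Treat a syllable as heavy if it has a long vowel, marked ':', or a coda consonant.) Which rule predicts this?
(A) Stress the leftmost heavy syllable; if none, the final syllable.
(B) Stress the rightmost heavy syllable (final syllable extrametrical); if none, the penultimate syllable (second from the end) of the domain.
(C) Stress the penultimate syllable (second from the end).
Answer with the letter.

Rule A → syllable 1 (observed: 2).
Rule B → syllable 2 ✓.
Rule C → syllable 3 (observed: 2).

B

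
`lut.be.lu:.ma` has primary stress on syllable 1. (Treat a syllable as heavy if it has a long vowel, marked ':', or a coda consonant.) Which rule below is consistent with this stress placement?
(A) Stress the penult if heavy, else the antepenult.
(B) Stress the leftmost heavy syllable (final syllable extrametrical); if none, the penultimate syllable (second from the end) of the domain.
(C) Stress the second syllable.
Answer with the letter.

Rule A → syllable 3 (observed: 1).
Rule B → syllable 1 ✓.
Rule C → syllable 2 (observed: 1).

B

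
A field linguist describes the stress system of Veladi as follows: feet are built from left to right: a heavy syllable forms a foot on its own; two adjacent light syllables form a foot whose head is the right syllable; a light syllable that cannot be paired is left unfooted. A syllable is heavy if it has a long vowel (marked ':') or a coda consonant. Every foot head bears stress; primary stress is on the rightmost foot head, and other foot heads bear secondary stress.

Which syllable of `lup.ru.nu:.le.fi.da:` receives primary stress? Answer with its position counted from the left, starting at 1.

Weights: 1 lup H, 2 ru L, 3 nu: H, 4 le L, 5 fi L, 6 da: H.
Parse left to right (heavy = foot alone; LL = one foot; stranded L unfooted): (ˈlup) ru (ˈnu:) (le.ˈfi) (ˈda:).
Foot heads: 1, 3, 5, 6.
Primary stress on the rightmost head = syllable 6.
Primary stress: syllable 6 → lup.ru.nu:.le.fi.ˈda:.

6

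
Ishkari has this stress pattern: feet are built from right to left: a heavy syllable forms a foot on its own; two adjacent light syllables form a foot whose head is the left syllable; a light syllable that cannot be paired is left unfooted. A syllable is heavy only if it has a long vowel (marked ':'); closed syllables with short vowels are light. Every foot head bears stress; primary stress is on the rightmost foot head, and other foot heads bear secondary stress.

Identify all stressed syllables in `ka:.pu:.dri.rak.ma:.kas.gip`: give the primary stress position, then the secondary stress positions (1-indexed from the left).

primary 6, secondary 1, 2, 3, 5

Weights: 1 ka: H, 2 pu: H, 3 dri L, 4 rak L, 5 ma: H, 6 kas L, 7 gip L.
Parse right to left (heavy = foot alone; LL = one foot; stranded L unfooted): (ˈka:) (ˈpu:) (ˈdri.rak) (ˈma:) (ˈkas.gip).
Foot heads: 1, 2, 3, 5, 6.
Primary stress on the rightmost head = syllable 6.
Secondary stress on 1, 2, 3, 5: ˌka:.ˌpu:.ˌdri.rak.ˌma:.ˈkas.gip.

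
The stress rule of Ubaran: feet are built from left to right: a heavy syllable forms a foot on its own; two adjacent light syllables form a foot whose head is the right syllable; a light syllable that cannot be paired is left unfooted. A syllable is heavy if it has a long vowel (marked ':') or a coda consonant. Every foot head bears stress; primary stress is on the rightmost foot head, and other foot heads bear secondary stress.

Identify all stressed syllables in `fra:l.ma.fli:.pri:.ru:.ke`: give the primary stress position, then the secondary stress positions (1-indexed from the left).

Weights: 1 fra:l H, 2 ma L, 3 fli: H, 4 pri: H, 5 ru: H, 6 ke L.
Parse left to right (heavy = foot alone; LL = one foot; stranded L unfooted): (ˈfra:l) ma (ˈfli:) (ˈpri:) (ˈru:) ke.
Foot heads: 1, 3, 4, 5.
Primary stress on the rightmost head = syllable 5.
Secondary stress on 1, 3, 4: ˌfra:l.ma.ˌfli:.ˌpri:.ˈru:.ke.

primary 5, secondary 1, 3, 4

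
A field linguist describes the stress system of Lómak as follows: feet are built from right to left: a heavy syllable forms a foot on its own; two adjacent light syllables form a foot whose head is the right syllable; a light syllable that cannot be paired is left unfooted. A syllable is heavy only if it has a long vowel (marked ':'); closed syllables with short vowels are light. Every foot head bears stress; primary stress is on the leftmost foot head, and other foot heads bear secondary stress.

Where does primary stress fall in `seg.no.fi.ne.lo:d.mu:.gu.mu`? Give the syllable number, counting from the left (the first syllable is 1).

2

Weights: 1 seg L, 2 no L, 3 fi L, 4 ne L, 5 lo:d H, 6 mu: H, 7 gu L, 8 mu L.
Parse right to left (heavy = foot alone; LL = one foot; stranded L unfooted): (seg.ˈno) (fi.ˈne) (ˈlo:d) (ˈmu:) (gu.ˈmu).
Foot heads: 2, 4, 5, 6, 8.
Primary stress on the leftmost head = syllable 2.
Primary stress: syllable 2 → seg.ˈno.fi.ne.lo:d.mu:.gu.mu.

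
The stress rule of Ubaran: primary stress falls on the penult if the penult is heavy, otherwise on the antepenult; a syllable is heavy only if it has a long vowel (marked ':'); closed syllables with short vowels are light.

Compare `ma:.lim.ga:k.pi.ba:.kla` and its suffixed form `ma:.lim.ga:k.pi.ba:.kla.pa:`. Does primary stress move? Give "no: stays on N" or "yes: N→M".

Base `ma:.lim.ga:k.pi.ba:.kla` (6 syllables):
  Weights: 4 pi L, 5 ba: H, 6 kla L.
  The penult (syllable 5, ba:) is heavy, so it takes stress.
  → primary stress on syllable 5.
Suffixed `ma:.lim.ga:k.pi.ba:.kla.pa:` (7 syllables):
  Weights: 5 ba: H, 6 kla L, 7 pa: H.
  The penult (syllable 6, kla) is light, so stress falls on the antepenult (syllable 5, ba:).
  → primary stress on syllable 5.

no: stays on 5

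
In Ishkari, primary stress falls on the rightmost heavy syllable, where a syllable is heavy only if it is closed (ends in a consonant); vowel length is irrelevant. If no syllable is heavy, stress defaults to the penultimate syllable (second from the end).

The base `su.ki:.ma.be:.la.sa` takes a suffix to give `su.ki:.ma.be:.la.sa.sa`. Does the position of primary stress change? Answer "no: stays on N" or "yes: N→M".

Base `su.ki:.ma.be:.la.sa` (6 syllables):
  Weights: 1 su L, 2 ki: L, 3 ma L, 4 be: L, 5 la L, 6 sa L.
  No heavy syllable in the domain; default to the penultimate syllable (second from the end) = syllable 5.
  → primary stress on syllable 5.
Suffixed `su.ki:.ma.be:.la.sa.sa` (7 syllables):
  Weights: 1 su L, 2 ki: L, 3 ma L, 4 be: L, 5 la L, 6 sa L, 7 sa L.
  No heavy syllable in the domain; default to the penultimate syllable (second from the end) = syllable 6.
  → primary stress on syllable 6.

yes: 5→6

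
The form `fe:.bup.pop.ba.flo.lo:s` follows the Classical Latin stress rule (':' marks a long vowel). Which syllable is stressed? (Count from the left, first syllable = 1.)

Classical Latin: stress the penult if heavy (long vowel or closed), else the antepenult.
Weights: 4 ba L, 5 flo L, 6 lo:s H.
The penult (syllable 5, flo) is light, so stress falls on the antepenult (syllable 4, ba).
Stress on syllable 4: fe:.bup.pop.ˈba.flo.lo:s.

4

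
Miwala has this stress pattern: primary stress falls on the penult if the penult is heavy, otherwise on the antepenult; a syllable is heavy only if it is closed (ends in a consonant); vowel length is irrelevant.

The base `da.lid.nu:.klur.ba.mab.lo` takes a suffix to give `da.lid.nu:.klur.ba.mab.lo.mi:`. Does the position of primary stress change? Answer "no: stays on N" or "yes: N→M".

Base `da.lid.nu:.klur.ba.mab.lo` (7 syllables):
  Weights: 5 ba L, 6 mab H, 7 lo L.
  The penult (syllable 6, mab) is heavy, so it takes stress.
  → primary stress on syllable 6.
Suffixed `da.lid.nu:.klur.ba.mab.lo.mi:` (8 syllables):
  Weights: 6 mab H, 7 lo L, 8 mi: L.
  The penult (syllable 7, lo) is light, so stress falls on the antepenult (syllable 6, mab).
  → primary stress on syllable 6.

no: stays on 6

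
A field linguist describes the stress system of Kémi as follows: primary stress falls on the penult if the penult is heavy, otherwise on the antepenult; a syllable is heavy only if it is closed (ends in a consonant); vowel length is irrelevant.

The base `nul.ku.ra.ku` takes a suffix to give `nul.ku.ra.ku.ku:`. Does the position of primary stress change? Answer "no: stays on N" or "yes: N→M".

yes: 2→3

Base `nul.ku.ra.ku` (4 syllables):
  Weights: 2 ku L, 3 ra L, 4 ku L.
  The penult (syllable 3, ra) is light, so stress falls on the antepenult (syllable 2, ku).
  → primary stress on syllable 2.
Suffixed `nul.ku.ra.ku.ku:` (5 syllables):
  Weights: 3 ra L, 4 ku L, 5 ku: L.
  The penult (syllable 4, ku) is light, so stress falls on the antepenult (syllable 3, ra).
  → primary stress on syllable 3.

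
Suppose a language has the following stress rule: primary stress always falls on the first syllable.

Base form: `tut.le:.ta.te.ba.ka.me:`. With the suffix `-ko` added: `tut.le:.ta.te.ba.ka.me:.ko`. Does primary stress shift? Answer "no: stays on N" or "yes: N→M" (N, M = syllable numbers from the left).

Base `tut.le:.ta.te.ba.ka.me:` (7 syllables):
  The word has 7 syllables; the first syllable is syllable 1 (tut).
  → primary stress on syllable 1.
Suffixed `tut.le:.ta.te.ba.ka.me:.ko` (8 syllables):
  The word has 8 syllables; the first syllable is syllable 1 (tut).
  → primary stress on syllable 1.

no: stays on 1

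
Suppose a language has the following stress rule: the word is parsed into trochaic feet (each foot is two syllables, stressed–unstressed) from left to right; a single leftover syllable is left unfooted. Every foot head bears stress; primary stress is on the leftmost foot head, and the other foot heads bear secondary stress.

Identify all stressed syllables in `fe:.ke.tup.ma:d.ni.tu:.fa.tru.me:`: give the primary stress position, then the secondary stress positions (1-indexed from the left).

Parse left to right into trochaic (ˈσσ) feet: (ˈfe:.ke) (ˈtup.ma:d) (ˈni.tu:) (ˈfa.tru) me:. Syllable 9 is left unfooted.
Foot heads (stressed positions): 1, 3, 5, 7.
End Rule Leftmost: primary stress on the leftmost head = syllable 1.
Secondary stress on 3, 5, 7: ˈfe:.ke.ˌtup.ma:d.ˌni.tu:.ˌfa.tru.me:.

primary 1, secondary 3, 5, 7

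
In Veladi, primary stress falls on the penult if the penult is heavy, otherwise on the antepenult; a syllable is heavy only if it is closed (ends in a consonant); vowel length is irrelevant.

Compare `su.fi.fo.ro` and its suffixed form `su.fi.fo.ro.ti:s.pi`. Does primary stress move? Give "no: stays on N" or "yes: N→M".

yes: 2→5

Base `su.fi.fo.ro` (4 syllables):
  Weights: 2 fi L, 3 fo L, 4 ro L.
  The penult (syllable 3, fo) is light, so stress falls on the antepenult (syllable 2, fi).
  → primary stress on syllable 2.
Suffixed `su.fi.fo.ro.ti:s.pi` (6 syllables):
  Weights: 4 ro L, 5 ti:s H, 6 pi L.
  The penult (syllable 5, ti:s) is heavy, so it takes stress.
  → primary stress on syllable 5.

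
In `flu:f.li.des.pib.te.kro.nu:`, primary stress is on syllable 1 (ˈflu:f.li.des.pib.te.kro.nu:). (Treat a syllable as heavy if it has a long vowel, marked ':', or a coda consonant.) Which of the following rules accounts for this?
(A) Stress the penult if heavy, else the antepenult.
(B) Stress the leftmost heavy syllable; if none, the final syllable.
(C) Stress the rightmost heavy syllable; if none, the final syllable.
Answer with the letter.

Rule A → syllable 5 (observed: 1).
Rule B → syllable 1 ✓.
Rule C → syllable 7 (observed: 1).

B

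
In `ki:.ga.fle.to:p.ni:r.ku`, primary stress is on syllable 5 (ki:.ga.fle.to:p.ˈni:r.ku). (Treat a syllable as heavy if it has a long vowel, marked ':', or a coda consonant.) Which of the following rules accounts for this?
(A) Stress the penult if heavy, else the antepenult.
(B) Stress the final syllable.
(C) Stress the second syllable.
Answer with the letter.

A

Rule A → syllable 5 ✓.
Rule B → syllable 6 (observed: 5).
Rule C → syllable 2 (observed: 5).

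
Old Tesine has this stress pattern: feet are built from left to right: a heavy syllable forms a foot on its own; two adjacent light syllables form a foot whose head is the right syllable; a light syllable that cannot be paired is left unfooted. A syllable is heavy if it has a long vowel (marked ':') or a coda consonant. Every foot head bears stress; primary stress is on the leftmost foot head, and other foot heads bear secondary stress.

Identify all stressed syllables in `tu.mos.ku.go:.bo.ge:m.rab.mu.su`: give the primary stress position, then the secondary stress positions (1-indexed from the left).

Weights: 1 tu L, 2 mos H, 3 ku L, 4 go: H, 5 bo L, 6 ge:m H, 7 rab H, 8 mu L, 9 su L.
Parse left to right (heavy = foot alone; LL = one foot; stranded L unfooted): tu (ˈmos) ku (ˈgo:) bo (ˈge:m) (ˈrab) (mu.ˈsu).
Foot heads: 2, 4, 6, 7, 9.
Primary stress on the leftmost head = syllable 2.
Secondary stress on 4, 6, 7, 9: tu.ˈmos.ku.ˌgo:.bo.ˌge:m.ˌrab.mu.ˌsu.

primary 2, secondary 4, 6, 7, 9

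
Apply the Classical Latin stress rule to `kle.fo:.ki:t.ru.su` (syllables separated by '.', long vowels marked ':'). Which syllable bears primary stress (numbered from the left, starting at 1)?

3

Classical Latin: stress the penult if heavy (long vowel or closed), else the antepenult.
Weights: 3 ki:t H, 4 ru L, 5 su L.
The penult (syllable 4, ru) is light, so stress falls on the antepenult (syllable 3, ki:t).
Stress on syllable 3: kle.fo:.ˈki:t.ru.su.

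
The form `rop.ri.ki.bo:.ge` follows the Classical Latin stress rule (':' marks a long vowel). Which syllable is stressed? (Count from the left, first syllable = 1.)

4

Classical Latin: stress the penult if heavy (long vowel or closed), else the antepenult.
Weights: 3 ki L, 4 bo: H, 5 ge L.
The penult (syllable 4, bo:) is heavy, so it takes stress.
Stress on syllable 4: rop.ri.ki.ˈbo:.ge.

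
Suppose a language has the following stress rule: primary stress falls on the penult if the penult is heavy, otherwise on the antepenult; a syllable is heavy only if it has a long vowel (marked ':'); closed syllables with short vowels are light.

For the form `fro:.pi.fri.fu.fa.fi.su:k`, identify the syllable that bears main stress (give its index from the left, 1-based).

5

Weights: 5 fa L, 6 fi L, 7 su:k H.
The penult (syllable 6, fi) is light, so stress falls on the antepenult (syllable 5, fa).
Primary stress: syllable 5 → fro:.pi.fri.fu.ˈfa.fi.su:k.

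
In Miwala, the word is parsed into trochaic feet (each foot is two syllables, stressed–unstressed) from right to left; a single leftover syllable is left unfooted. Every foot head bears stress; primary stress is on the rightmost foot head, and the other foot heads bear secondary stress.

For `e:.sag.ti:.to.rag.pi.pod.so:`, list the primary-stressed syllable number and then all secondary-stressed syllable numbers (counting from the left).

primary 7, secondary 1, 3, 5

Parse right to left into trochaic (ˈσσ) feet: (ˈe:.sag) (ˈti:.to) (ˈrag.pi) (ˈpod.so:).
Foot heads (stressed positions): 1, 3, 5, 7.
End Rule Rightmost: primary stress on the rightmost head = syllable 7.
Secondary stress on 1, 3, 5: ˌe:.sag.ˌti:.to.ˌrag.pi.ˈpod.so:.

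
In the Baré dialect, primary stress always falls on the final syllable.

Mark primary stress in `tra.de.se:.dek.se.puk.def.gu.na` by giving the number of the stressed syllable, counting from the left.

The word has 9 syllables; the final syllable is syllable 9 (na).
Primary stress: syllable 9 → tra.de.se:.dek.se.puk.def.gu.ˈna.

9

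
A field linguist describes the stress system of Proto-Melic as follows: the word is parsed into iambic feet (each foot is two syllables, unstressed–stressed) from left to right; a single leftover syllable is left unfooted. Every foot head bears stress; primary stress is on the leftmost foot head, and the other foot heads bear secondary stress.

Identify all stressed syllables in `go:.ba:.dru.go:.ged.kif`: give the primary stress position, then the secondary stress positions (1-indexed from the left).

primary 2, secondary 4, 6

Parse left to right into iambic (σˈσ) feet: (go:.ˈba:) (dru.ˈgo:) (ged.ˈkif).
Foot heads (stressed positions): 2, 4, 6.
End Rule Leftmost: primary stress on the leftmost head = syllable 2.
Secondary stress on 4, 6: go:.ˈba:.dru.ˌgo:.ged.ˌkif.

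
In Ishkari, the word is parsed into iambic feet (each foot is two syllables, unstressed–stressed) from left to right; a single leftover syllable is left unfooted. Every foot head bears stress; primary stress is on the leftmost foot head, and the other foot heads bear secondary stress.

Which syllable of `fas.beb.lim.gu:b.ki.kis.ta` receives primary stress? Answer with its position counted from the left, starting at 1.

Parse left to right into iambic (σˈσ) feet: (fas.ˈbeb) (lim.ˈgu:b) (ki.ˈkis) ta. Syllable 7 is left unfooted.
Foot heads (stressed positions): 2, 4, 6.
End Rule Leftmost: primary stress on the leftmost head = syllable 2.
Primary stress: syllable 2 → fas.ˈbeb.lim.gu:b.ki.kis.ta.

2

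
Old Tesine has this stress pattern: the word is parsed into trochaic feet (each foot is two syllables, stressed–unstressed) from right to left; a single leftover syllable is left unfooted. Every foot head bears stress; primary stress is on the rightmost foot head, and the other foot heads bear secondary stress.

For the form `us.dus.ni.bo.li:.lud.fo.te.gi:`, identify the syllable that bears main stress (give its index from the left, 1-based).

Parse right to left into trochaic (ˈσσ) feet: us (ˈdus.ni) (ˈbo.li:) (ˈlud.fo) (ˈte.gi:). Syllable 1 is left unfooted.
Foot heads (stressed positions): 2, 4, 6, 8.
End Rule Rightmost: primary stress on the rightmost head = syllable 8.
Primary stress: syllable 8 → us.dus.ni.bo.li:.lud.fo.ˈte.gi:.

8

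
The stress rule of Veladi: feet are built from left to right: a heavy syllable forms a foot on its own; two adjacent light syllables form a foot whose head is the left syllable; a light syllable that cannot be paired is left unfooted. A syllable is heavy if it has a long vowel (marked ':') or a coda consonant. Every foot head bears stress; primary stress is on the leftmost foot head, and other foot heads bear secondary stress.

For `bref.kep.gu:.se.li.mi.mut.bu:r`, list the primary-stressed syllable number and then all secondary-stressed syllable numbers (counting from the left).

Weights: 1 bref H, 2 kep H, 3 gu: H, 4 se L, 5 li L, 6 mi L, 7 mut H, 8 bu:r H.
Parse left to right (heavy = foot alone; LL = one foot; stranded L unfooted): (ˈbref) (ˈkep) (ˈgu:) (ˈse.li) mi (ˈmut) (ˈbu:r).
Foot heads: 1, 2, 3, 4, 7, 8.
Primary stress on the leftmost head = syllable 1.
Secondary stress on 2, 3, 4, 7, 8: ˈbref.ˌkep.ˌgu:.ˌse.li.mi.ˌmut.ˌbu:r.

primary 1, secondary 2, 3, 4, 7, 8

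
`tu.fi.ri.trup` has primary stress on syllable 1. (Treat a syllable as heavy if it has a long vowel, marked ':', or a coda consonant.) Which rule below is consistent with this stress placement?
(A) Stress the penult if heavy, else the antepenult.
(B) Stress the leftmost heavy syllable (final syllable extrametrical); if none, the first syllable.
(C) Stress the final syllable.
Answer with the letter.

B

Rule A → syllable 2 (observed: 1).
Rule B → syllable 1 ✓.
Rule C → syllable 4 (observed: 1).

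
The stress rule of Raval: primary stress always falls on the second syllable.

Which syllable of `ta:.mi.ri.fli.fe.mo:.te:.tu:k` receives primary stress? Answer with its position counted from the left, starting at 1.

2

The word has 8 syllables; the second syllable is syllable 2 (mi).
Primary stress: syllable 2 → ta:.ˈmi.ri.fli.fe.mo:.te:.tu:k.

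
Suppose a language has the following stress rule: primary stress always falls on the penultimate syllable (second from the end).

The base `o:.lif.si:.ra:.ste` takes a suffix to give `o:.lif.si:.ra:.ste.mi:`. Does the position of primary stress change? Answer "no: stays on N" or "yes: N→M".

yes: 4→5

Base `o:.lif.si:.ra:.ste` (5 syllables):
  The word has 5 syllables; the penultimate syllable (second from the end) is syllable 4 (ra:).
  → primary stress on syllable 4.
Suffixed `o:.lif.si:.ra:.ste.mi:` (6 syllables):
  The word has 6 syllables; the penultimate syllable (second from the end) is syllable 5 (ste).
  → primary stress on syllable 5.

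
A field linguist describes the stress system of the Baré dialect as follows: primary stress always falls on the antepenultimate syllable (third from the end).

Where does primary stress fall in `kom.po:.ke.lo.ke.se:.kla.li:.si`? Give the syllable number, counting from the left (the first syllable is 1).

7

The word has 9 syllables; the antepenultimate syllable (third from the end) is syllable 7 (kla).
Primary stress: syllable 7 → kom.po:.ke.lo.ke.se:.ˈkla.li:.si.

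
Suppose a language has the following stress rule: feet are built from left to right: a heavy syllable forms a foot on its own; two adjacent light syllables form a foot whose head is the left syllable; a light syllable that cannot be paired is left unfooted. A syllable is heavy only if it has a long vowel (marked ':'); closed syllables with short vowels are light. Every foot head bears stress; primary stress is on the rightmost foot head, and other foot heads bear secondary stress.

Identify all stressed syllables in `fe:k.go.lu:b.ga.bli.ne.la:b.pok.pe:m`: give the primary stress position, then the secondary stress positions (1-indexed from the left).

primary 9, secondary 1, 3, 4, 7

Weights: 1 fe:k H, 2 go L, 3 lu:b H, 4 ga L, 5 bli L, 6 ne L, 7 la:b H, 8 pok L, 9 pe:m H.
Parse left to right (heavy = foot alone; LL = one foot; stranded L unfooted): (ˈfe:k) go (ˈlu:b) (ˈga.bli) ne (ˈla:b) pok (ˈpe:m).
Foot heads: 1, 3, 4, 7, 9.
Primary stress on the rightmost head = syllable 9.
Secondary stress on 1, 3, 4, 7: ˌfe:k.go.ˌlu:b.ˌga.bli.ne.ˌla:b.pok.ˈpe:m.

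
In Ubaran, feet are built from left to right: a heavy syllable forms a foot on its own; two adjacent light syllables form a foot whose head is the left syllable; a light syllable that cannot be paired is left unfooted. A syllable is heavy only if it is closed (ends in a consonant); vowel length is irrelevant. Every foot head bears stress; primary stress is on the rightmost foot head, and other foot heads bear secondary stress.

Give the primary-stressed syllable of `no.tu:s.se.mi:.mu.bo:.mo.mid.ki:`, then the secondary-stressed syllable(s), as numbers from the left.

primary 8, secondary 2, 3, 5

Weights: 1 no L, 2 tu:s H, 3 se L, 4 mi: L, 5 mu L, 6 bo: L, 7 mo L, 8 mid H, 9 ki: L.
Parse left to right (heavy = foot alone; LL = one foot; stranded L unfooted): no (ˈtu:s) (ˈse.mi:) (ˈmu.bo:) mo (ˈmid) ki:.
Foot heads: 2, 3, 5, 8.
Primary stress on the rightmost head = syllable 8.
Secondary stress on 2, 3, 5: no.ˌtu:s.ˌse.mi:.ˌmu.bo:.mo.ˈmid.ki:.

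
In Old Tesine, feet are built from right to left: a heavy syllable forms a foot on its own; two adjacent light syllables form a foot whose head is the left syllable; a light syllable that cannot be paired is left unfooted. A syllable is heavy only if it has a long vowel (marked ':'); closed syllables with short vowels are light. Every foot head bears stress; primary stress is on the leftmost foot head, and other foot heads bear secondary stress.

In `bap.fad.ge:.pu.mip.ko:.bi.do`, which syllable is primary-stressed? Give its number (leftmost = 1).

Weights: 1 bap L, 2 fad L, 3 ge: H, 4 pu L, 5 mip L, 6 ko: H, 7 bi L, 8 do L.
Parse right to left (heavy = foot alone; LL = one foot; stranded L unfooted): (ˈbap.fad) (ˈge:) (ˈpu.mip) (ˈko:) (ˈbi.do).
Foot heads: 1, 3, 4, 6, 7.
Primary stress on the leftmost head = syllable 1.
Primary stress: syllable 1 → ˈbap.fad.ge:.pu.mip.ko:.bi.do.

1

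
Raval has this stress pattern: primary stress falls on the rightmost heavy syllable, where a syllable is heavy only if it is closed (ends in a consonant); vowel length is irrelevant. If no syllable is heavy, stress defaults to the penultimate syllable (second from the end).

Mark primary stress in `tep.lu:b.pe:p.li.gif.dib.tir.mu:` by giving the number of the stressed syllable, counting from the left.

Weights: 1 tep H, 2 lu:b H, 3 pe:p H, 4 li L, 5 gif H, 6 dib H, 7 tir H, 8 mu: L.
Heavy syllables in the domain: 1, 2, 3, 5, 6, 7. The rightmost is syllable 7 (tir).
Primary stress: syllable 7 → tep.lu:b.pe:p.li.gif.dib.ˈtir.mu:.

7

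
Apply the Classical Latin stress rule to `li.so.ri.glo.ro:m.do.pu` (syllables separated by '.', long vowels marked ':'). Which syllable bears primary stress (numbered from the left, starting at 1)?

5

Classical Latin: stress the penult if heavy (long vowel or closed), else the antepenult.
Weights: 5 ro:m H, 6 do L, 7 pu L.
The penult (syllable 6, do) is light, so stress falls on the antepenult (syllable 5, ro:m).
Stress on syllable 5: li.so.ri.glo.ˈro:m.do.pu.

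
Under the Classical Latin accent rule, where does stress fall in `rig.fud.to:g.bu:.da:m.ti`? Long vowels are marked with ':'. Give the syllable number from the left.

Classical Latin: stress the penult if heavy (long vowel or closed), else the antepenult.
Weights: 4 bu: H, 5 da:m H, 6 ti L.
The penult (syllable 5, da:m) is heavy, so it takes stress.
Stress on syllable 5: rig.fud.to:g.bu:.ˈda:m.ti.

5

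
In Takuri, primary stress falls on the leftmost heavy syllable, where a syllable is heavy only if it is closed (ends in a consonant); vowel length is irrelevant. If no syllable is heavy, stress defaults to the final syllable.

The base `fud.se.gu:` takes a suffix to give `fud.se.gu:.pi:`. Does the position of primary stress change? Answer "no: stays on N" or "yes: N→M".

Base `fud.se.gu:` (3 syllables):
  Weights: 1 fud H, 2 se L, 3 gu: L.
  Heavy syllables in the domain: 1. The leftmost is syllable 1 (fud).
  → primary stress on syllable 1.
Suffixed `fud.se.gu:.pi:` (4 syllables):
  Weights: 1 fud H, 2 se L, 3 gu: L, 4 pi: L.
  Heavy syllables in the domain: 1. The leftmost is syllable 1 (fud).
  → primary stress on syllable 1.

no: stays on 1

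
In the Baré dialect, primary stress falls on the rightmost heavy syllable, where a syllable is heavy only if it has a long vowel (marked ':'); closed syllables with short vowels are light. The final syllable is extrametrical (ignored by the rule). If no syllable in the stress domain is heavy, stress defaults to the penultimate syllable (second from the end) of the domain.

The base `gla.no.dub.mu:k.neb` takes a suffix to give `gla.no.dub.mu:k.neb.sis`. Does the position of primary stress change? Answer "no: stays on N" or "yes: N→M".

no: stays on 4

Base `gla.no.dub.mu:k.neb` (5 syllables):
  The final syllable (5, neb) is extrametrical; the stress domain is syllables 1–4.
  Weights: 1 gla L, 2 no L, 3 dub L, 4 mu:k H.
  Heavy syllables in the domain: 4. The rightmost is syllable 4 (mu:k).
  → primary stress on syllable 4.
Suffixed `gla.no.dub.mu:k.neb.sis` (6 syllables):
  The final syllable (6, sis) is extrametrical; the stress domain is syllables 1–5.
  Weights: 1 gla L, 2 no L, 3 dub L, 4 mu:k H, 5 neb L.
  Heavy syllables in the domain: 4. The rightmost is syllable 4 (mu:k).
  → primary stress on syllable 4.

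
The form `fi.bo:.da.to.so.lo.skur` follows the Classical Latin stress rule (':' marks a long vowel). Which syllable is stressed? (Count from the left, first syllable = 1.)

5

Classical Latin: stress the penult if heavy (long vowel or closed), else the antepenult.
Weights: 5 so L, 6 lo L, 7 skur H.
The penult (syllable 6, lo) is light, so stress falls on the antepenult (syllable 5, so).
Stress on syllable 5: fi.bo:.da.to.ˈso.lo.skur.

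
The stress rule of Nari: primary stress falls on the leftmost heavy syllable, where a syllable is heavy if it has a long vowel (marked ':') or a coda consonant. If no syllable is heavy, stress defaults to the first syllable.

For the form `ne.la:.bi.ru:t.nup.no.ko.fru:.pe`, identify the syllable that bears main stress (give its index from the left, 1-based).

Weights: 1 ne L, 2 la: H, 3 bi L, 4 ru:t H, 5 nup H, 6 no L, 7 ko L, 8 fru: H, 9 pe L.
Heavy syllables in the domain: 2, 4, 5, 8. The leftmost is syllable 2 (la:).
Primary stress: syllable 2 → ne.ˈla:.bi.ru:t.nup.no.ko.fru:.pe.

2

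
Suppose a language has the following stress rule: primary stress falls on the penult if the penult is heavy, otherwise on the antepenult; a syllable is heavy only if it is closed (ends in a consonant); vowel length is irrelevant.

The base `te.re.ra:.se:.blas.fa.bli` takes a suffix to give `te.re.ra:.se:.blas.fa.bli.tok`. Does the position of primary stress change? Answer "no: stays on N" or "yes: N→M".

Base `te.re.ra:.se:.blas.fa.bli` (7 syllables):
  Weights: 5 blas H, 6 fa L, 7 bli L.
  The penult (syllable 6, fa) is light, so stress falls on the antepenult (syllable 5, blas).
  → primary stress on syllable 5.
Suffixed `te.re.ra:.se:.blas.fa.bli.tok` (8 syllables):
  Weights: 6 fa L, 7 bli L, 8 tok H.
  The penult (syllable 7, bli) is light, so stress falls on the antepenult (syllable 6, fa).
  → primary stress on syllable 6.

yes: 5→6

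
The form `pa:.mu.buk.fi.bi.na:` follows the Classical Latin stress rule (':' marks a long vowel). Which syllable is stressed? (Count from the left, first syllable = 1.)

Classical Latin: stress the penult if heavy (long vowel or closed), else the antepenult.
Weights: 4 fi L, 5 bi L, 6 na: H.
The penult (syllable 5, bi) is light, so stress falls on the antepenult (syllable 4, fi).
Stress on syllable 4: pa:.mu.buk.ˈfi.bi.na:.

4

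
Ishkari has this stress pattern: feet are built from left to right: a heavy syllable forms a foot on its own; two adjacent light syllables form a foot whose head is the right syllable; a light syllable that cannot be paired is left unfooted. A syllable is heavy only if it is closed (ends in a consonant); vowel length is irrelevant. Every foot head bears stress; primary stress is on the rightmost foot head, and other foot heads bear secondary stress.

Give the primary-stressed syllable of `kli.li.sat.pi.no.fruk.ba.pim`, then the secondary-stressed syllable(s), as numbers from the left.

primary 8, secondary 2, 3, 5, 6

Weights: 1 kli L, 2 li L, 3 sat H, 4 pi L, 5 no L, 6 fruk H, 7 ba L, 8 pim H.
Parse left to right (heavy = foot alone; LL = one foot; stranded L unfooted): (kli.ˈli) (ˈsat) (pi.ˈno) (ˈfruk) ba (ˈpim).
Foot heads: 2, 3, 5, 6, 8.
Primary stress on the rightmost head = syllable 8.
Secondary stress on 2, 3, 5, 6: kli.ˌli.ˌsat.pi.ˌno.ˌfruk.ba.ˈpim.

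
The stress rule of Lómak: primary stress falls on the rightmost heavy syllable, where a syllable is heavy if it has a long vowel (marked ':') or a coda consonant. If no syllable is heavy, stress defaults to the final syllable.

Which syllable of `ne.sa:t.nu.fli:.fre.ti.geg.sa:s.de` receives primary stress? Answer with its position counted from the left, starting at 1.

Weights: 1 ne L, 2 sa:t H, 3 nu L, 4 fli: H, 5 fre L, 6 ti L, 7 geg H, 8 sa:s H, 9 de L.
Heavy syllables in the domain: 2, 4, 7, 8. The rightmost is syllable 8 (sa:s).
Primary stress: syllable 8 → ne.sa:t.nu.fli:.fre.ti.geg.ˈsa:s.de.

8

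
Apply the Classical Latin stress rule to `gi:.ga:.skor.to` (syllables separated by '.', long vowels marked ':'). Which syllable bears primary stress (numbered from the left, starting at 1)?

Classical Latin: stress the penult if heavy (long vowel or closed), else the antepenult.
Weights: 2 ga: H, 3 skor H, 4 to L.
The penult (syllable 3, skor) is heavy, so it takes stress.
Stress on syllable 3: gi:.ga:.ˈskor.to.

3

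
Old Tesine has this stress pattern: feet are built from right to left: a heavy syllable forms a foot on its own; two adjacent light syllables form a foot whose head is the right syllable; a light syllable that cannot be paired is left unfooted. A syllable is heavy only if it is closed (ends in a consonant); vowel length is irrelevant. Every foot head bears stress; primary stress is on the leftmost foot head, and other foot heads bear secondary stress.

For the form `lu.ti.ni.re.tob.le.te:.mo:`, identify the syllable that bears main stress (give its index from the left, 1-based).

2

Weights: 1 lu L, 2 ti L, 3 ni L, 4 re L, 5 tob H, 6 le L, 7 te: L, 8 mo: L.
Parse right to left (heavy = foot alone; LL = one foot; stranded L unfooted): (lu.ˈti) (ni.ˈre) (ˈtob) le (te:.ˈmo:).
Foot heads: 2, 4, 5, 8.
Primary stress on the leftmost head = syllable 2.
Primary stress: syllable 2 → lu.ˈti.ni.re.tob.le.te:.mo:.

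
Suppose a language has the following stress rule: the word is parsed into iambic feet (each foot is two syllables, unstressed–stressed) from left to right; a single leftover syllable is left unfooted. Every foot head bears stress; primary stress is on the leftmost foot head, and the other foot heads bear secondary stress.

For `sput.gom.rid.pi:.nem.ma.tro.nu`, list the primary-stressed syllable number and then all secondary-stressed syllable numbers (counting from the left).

Parse left to right into iambic (σˈσ) feet: (sput.ˈgom) (rid.ˈpi:) (nem.ˈma) (tro.ˈnu).
Foot heads (stressed positions): 2, 4, 6, 8.
End Rule Leftmost: primary stress on the leftmost head = syllable 2.
Secondary stress on 4, 6, 8: sput.ˈgom.rid.ˌpi:.nem.ˌma.tro.ˌnu.

primary 2, secondary 4, 6, 8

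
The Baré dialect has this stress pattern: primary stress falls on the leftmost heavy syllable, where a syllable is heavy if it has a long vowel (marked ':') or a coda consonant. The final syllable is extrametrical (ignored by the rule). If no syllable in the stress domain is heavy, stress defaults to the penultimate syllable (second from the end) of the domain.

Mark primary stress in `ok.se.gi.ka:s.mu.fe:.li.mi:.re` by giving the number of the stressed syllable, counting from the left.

1

The final syllable (9, re) is extrametrical; the stress domain is syllables 1–8.
Weights: 1 ok H, 2 se L, 3 gi L, 4 ka:s H, 5 mu L, 6 fe: H, 7 li L, 8 mi: H.
Heavy syllables in the domain: 1, 4, 6, 8. The leftmost is syllable 1 (ok).
Primary stress: syllable 1 → ˈok.se.gi.ka:s.mu.fe:.li.mi:.re.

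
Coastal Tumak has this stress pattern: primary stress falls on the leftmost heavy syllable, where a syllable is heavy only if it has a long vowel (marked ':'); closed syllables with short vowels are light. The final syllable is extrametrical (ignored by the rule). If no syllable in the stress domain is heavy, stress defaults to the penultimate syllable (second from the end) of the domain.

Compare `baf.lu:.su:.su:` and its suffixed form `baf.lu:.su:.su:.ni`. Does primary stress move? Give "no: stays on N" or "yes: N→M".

Base `baf.lu:.su:.su:` (4 syllables):
  The final syllable (4, su:) is extrametrical; the stress domain is syllables 1–3.
  Weights: 1 baf L, 2 lu: H, 3 su: H.
  Heavy syllables in the domain: 2, 3. The leftmost is syllable 2 (lu:).
  → primary stress on syllable 2.
Suffixed `baf.lu:.su:.su:.ni` (5 syllables):
  The final syllable (5, ni) is extrametrical; the stress domain is syllables 1–4.
  Weights: 1 baf L, 2 lu: H, 3 su: H, 4 su: H.
  Heavy syllables in the domain: 2, 3, 4. The leftmost is syllable 2 (lu:).
  → primary stress on syllable 2.

no: stays on 2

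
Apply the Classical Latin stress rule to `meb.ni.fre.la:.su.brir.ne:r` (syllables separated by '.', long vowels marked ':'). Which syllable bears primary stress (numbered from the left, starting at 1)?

6

Classical Latin: stress the penult if heavy (long vowel or closed), else the antepenult.
Weights: 5 su L, 6 brir H, 7 ne:r H.
The penult (syllable 6, brir) is heavy, so it takes stress.
Stress on syllable 6: meb.ni.fre.la:.su.ˈbrir.ne:r.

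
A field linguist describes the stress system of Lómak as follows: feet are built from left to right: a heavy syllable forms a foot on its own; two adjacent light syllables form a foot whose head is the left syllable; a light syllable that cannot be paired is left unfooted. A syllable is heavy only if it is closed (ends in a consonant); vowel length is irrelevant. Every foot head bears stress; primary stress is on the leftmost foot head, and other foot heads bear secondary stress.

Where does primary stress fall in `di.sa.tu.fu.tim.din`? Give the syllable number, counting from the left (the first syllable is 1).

1

Weights: 1 di L, 2 sa L, 3 tu L, 4 fu L, 5 tim H, 6 din H.
Parse left to right (heavy = foot alone; LL = one foot; stranded L unfooted): (ˈdi.sa) (ˈtu.fu) (ˈtim) (ˈdin).
Foot heads: 1, 3, 5, 6.
Primary stress on the leftmost head = syllable 1.
Primary stress: syllable 1 → ˈdi.sa.tu.fu.tim.din.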